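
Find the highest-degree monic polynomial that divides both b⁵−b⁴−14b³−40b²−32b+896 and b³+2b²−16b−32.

Repeated division with remainder:
  b⁵−b⁴−14b³−40b²−32b+896 = (b²−3b+8)(b³+2b²−16b−32) + (−72b²+1152)
  b³+2b²−16b−32 = (−(1/72)b−1/36)(−72b²+1152) + (0)
Last nonzero remainder: −72b²+1152. Dividing through by −72 gives the monic gcd b²−16.

b²−16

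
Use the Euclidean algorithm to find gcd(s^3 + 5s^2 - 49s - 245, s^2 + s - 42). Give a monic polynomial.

Apply the Euclidean algorithm:
  s^3 + 5s^2 - 49s - 245 = (s + 4)(s^2 + s - 42) + (-11s - 77)
  s^2 + s - 42 = (-(1/11)s + 6/11)(-11s - 77) + (0)
Last nonzero remainder: -11s - 77. Dividing through by -11 gives the monic gcd s + 7.

s + 7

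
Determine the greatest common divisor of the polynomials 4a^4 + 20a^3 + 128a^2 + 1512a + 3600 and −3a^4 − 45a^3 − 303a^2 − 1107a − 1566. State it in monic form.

By polynomial division,
  4a^4 + 20a^3 + 128a^2 + 1512a + 3600 = (−4/3)(−3a^4 − 45a^3 − 303a^2 − 1107a − 1566) + (−40a^3 − 276a^2 + 36a + 1512)
  −3a^4 − 45a^3 − 303a^2 − 1107a − 1566 = ((3/40)a + 243/400)(−40a^3 − 276a^2 + 36a + 1512) + (−(13803/100)a^2 − (124227/100)a − 124227/50)
  −40a^3 − 276a^2 + 36a + 1512 = ((4000/13803)a − 2800/4601)(−(13803/100)a^2 − (124227/100)a − 124227/50) + (0)
Last nonzero remainder: −(13803/100)a^2 − (124227/100)a − 124227/50. Dividing through by −13803/100 gives the monic gcd a^2 + 9a + 18.

a^2 + 9a + 18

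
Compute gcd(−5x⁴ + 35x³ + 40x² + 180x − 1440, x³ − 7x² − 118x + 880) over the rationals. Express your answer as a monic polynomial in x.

x − 8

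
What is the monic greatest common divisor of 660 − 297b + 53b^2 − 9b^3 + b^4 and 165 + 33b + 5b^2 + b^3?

Apply the Euclidean algorithm:
  b^4 − 9b^3 + 53b^2 − 297b + 660 = (b − 14)(b^3 + 5b^2 + 33b + 165) + (90b^2 + 2970)
  b^3 + 5b^2 + 33b + 165 = ((1/90)b + 1/18)(90b^2 + 2970) + (0)
Last nonzero remainder: 90b^2 + 2970. Dividing through by 90 gives the monic gcd b^2 + 33.

33 + b^2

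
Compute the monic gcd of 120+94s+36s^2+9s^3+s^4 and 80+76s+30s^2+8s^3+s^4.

40+18s+6s^2+s^3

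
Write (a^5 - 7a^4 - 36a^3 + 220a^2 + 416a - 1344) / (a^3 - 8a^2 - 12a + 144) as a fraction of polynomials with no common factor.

(a^3 - 5a^2 - 22a + 56)/(a - 6)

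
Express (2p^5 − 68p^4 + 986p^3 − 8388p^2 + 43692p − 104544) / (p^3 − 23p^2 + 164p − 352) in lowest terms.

(2p^3 − 30p^2 + 240p − 1188)/(p − 4)

Euclidean algorithm in ℚ[p]:
  2p^5 − 68p^4 + 986p^3 − 8388p^2 + 43692p − 104544 = (2p^2 − 22p + 152)(p^3 − 23p^2 + 164p − 352) + (−580p^2 + 11020p − 51040)
  p^3 − 23p^2 + 164p − 352 = (−(1/580)p + 1/145)(−580p^2 + 11020p − 51040) + (0)
Last nonzero remainder: −580p^2 + 11020p − 51040. Dividing through by −580 gives the monic gcd p^2 − 19p + 88.
Cancel p^2 − 19p + 88 from numerator and denominator to get the reduced form.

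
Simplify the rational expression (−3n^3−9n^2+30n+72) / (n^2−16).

Euclidean algorithm in ℚ[n]:
  −3n^3−9n^2+30n+72 = (−3n−9)(n^2−16) + (−18n−72)
  n^2−16 = (−(1/18)n+2/9)(−18n−72) + (0)
Last nonzero remainder: −18n−72. Dividing through by −18 gives the monic gcd n+4.
Cancel n+4 from numerator and denominator to get the reduced form.

(−3n^2+3n+18)/(n−4)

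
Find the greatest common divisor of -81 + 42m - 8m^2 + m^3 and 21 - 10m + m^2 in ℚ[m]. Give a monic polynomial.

Repeated division with remainder:
  m^3 - 8m^2 + 42m - 81 = (m + 2)(m^2 - 10m + 21) + (41m - 123)
  m^2 - 10m + 21 = ((1/41)m - 7/41)(41m - 123) + (0)
Last nonzero remainder: 41m - 123. Dividing through by 41 gives the monic gcd m - 3.

-3 + m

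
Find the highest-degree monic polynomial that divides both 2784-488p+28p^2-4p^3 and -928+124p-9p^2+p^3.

Euclidean algorithm in ℚ[p]:
  -4p^3+28p^2-488p+2784 = (-4)(p^3-9p^2+124p-928) + (-8p^2+8p-928)
  p^3-9p^2+124p-928 = (-(1/8)p+1)(-8p^2+8p-928) + (0)
Last nonzero remainder: -8p^2+8p-928. Dividing through by -8 gives the monic gcd p^2-p+116.

116-p+p^2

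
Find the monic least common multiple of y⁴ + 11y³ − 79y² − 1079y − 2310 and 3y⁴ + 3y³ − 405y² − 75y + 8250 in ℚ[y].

By polynomial division,
  y⁴ + 11y³ − 79y² − 1079y − 2310 = (1/3)(3y⁴ + 3y³ − 405y² − 75y + 8250) + (10y³ + 56y² − 1054y − 5060)
  3y⁴ + 3y³ − 405y² − 75y + 8250 = ((3/10)y − 69/50)(10y³ + 56y² − 1054y − 5060) + (−(288/25)y² − (288/25)y + 6336/5)
  10y³ + 56y² − 1054y − 5060 = (−(125/144)y − 575/144)(−(288/25)y² − (288/25)y + 6336/5) + (0)
Last nonzero remainder: −(288/25)y² − (288/25)y + 6336/5. Dividing through by −288/25 gives the monic gcd y² + y − 110.
Then lcm(f, g) = f·g / gcd(f, g); expanding and making the result monic gives the answer.

y⁶ + 11y⁵ − 104y⁴ − 1354y³ − 335y² + 26975y + 57750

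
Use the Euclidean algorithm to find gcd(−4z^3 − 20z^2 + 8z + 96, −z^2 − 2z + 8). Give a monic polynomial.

z^2 + 2z − 8

Euclidean algorithm in ℚ[z]:
  −4z^3 − 20z^2 + 8z + 96 = (4z + 12)(−z^2 − 2z + 8) + (0)
Last nonzero remainder: −z^2 − 2z + 8. Dividing through by −1 gives the monic gcd z^2 + 2z − 8.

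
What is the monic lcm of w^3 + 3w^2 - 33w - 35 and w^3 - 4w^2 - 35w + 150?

Euclidean algorithm in ℚ[w]:
  w^3 + 3w^2 - 33w - 35 = (w^3 - 4w^2 - 35w + 150) + (7w^2 + 2w - 185)
  w^3 - 4w^2 - 35w + 150 = ((1/7)w - 30/49)(7w^2 + 2w - 185) + (-(360/49)w + 1800/49)
  7w^2 + 2w - 185 = (-(343/360)w - 1813/360)(-(360/49)w + 1800/49) + (0)
Last nonzero remainder: -(360/49)w + 1800/49. Dividing through by -360/49 gives the monic gcd w - 5.
Then lcm(f, g) = f·g / gcd(f, g); expanding and making the result monic gives the answer.

w^5 + 4w^4 - 60w^3 - 158w^2 + 955w + 1050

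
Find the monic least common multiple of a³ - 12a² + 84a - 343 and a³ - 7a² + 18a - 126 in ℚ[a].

Euclidean algorithm in ℚ[a]:
  a³ - 12a² + 84a - 343 = (a³ - 7a² + 18a - 126) + (-5a² + 66a - 217)
  a³ - 7a² + 18a - 126 = (-(1/5)a - 31/25)(-5a² + 66a - 217) + ((1411/25)a - 9877/25)
  -5a² + 66a - 217 = (-(125/1411)a + 775/1411)((1411/25)a - 9877/25) + (0)
Last nonzero remainder: (1411/25)a - 9877/25. Dividing through by 1411/25 gives the monic gcd a - 7.
Then lcm(f, g) = f·g / gcd(f, g); expanding and making the result monic gives the answer.

a⁵ - 12a⁴ + 102a³ - 559a² + 1512a - 6174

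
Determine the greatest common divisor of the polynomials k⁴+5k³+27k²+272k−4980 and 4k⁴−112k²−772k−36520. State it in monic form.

k³+11k²+93k+830

Euclidean algorithm in ℚ[k]:
  k⁴+5k³+27k²+272k−4980 = (1/4)(4k⁴−112k²−772k−36520) + (5k³+55k²+465k+4150)
  4k⁴−112k²−772k−36520 = ((4/5)k−44/5)(5k³+55k²+465k+4150) + (0)
Last nonzero remainder: 5k³+55k²+465k+4150. Dividing through by 5 gives the monic gcd k³+11k²+93k+830.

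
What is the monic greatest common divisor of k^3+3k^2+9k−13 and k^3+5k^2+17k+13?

k^2+4k+13

Repeated division with remainder:
  k^3+3k^2+9k−13 = (k^3+5k^2+17k+13) + (−2k^2−8k−26)
  k^3+5k^2+17k+13 = (−(1/2)k−1/2)(−2k^2−8k−26) + (0)
Last nonzero remainder: −2k^2−8k−26. Dividing through by −2 gives the monic gcd k^2+4k+13.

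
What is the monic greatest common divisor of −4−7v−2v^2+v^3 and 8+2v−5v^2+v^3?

−4−3v+v^2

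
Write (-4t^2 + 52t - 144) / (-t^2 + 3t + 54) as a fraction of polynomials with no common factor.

By polynomial division,
  -4t^2 + 52t - 144 = (4)(-t^2 + 3t + 54) + (40t - 360)
  -t^2 + 3t + 54 = (-(1/40)t - 3/20)(40t - 360) + (0)
Last nonzero remainder: 40t - 360. Dividing through by 40 gives the monic gcd t - 9.
Cancel t - 9 from numerator and denominator to get the reduced form.

(4t - 16)/(t + 6)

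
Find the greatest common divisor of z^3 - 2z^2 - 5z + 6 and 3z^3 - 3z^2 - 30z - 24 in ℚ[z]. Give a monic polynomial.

By polynomial division,
  z^3 - 2z^2 - 5z + 6 = (1/3)(3z^3 - 3z^2 - 30z - 24) + (-z^2 + 5z + 14)
  3z^3 - 3z^2 - 30z - 24 = (-3z - 12)(-z^2 + 5z + 14) + (72z + 144)
  -z^2 + 5z + 14 = (-(1/72)z + 7/72)(72z + 144) + (0)
Last nonzero remainder: 72z + 144. Dividing through by 72 gives the monic gcd z + 2.

z + 2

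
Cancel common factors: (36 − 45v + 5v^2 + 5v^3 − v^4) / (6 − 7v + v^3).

(−12 + 7v − v^2)/(−2 + v)

Euclidean algorithm in ℚ[v]:
  −v^4 + 5v^3 + 5v^2 − 45v + 36 = (−v + 5)(v^3 − 7v + 6) + (−2v^2 − 4v + 6)
  v^3 − 7v + 6 = (−(1/2)v + 1)(−2v^2 − 4v + 6) + (0)
Last nonzero remainder: −2v^2 − 4v + 6. Dividing through by −2 gives the monic gcd v^2 + 2v − 3.
Cancel v^2 + 2v − 3 from numerator and denominator to get the reduced form.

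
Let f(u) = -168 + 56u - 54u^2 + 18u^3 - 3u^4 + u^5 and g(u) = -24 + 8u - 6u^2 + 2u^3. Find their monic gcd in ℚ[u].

By polynomial division,
  u^5 - 3u^4 + 18u^3 - 54u^2 + 56u - 168 = ((1/2)u^2 + 7)(2u^3 - 6u^2 + 8u - 24) + (0)
Last nonzero remainder: 2u^3 - 6u^2 + 8u - 24. Dividing through by 2 gives the monic gcd u^3 - 3u^2 + 4u - 12.

-12 + 4u - 3u^2 + u^3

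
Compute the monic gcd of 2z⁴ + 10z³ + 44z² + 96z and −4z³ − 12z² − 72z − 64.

z² + 2z + 16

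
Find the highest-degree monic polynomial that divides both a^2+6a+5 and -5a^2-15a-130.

1

Repeated division with remainder:
  a^2+6a+5 = (-1/5)(-5a^2-15a-130) + (3a-21)
  -5a^2-15a-130 = (-(5/3)a-50/3)(3a-21) + (-480)
  3a-21 = (-(1/160)a+7/160)(-480) + (0)
The last nonzero remainder is the constant -480, so the polynomials are coprime and gcd = 1.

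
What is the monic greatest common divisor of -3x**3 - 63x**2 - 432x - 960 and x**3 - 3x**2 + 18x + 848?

x + 8

Apply the Euclidean algorithm:
  -3x**3 - 63x**2 - 432x - 960 = (-3)(x**3 - 3x**2 + 18x + 848) + (-72x**2 - 378x + 1584)
  x**3 - 3x**2 + 18x + 848 = (-(1/72)x + 11/96)(-72x**2 - 378x + 1584) + ((1333/16)x + 1333/2)
  -72x**2 - 378x + 1584 = (-(1152/1333)x + 3168/1333)((1333/16)x + 1333/2) + (0)
Last nonzero remainder: (1333/16)x + 1333/2. Dividing through by 1333/16 gives the monic gcd x + 8.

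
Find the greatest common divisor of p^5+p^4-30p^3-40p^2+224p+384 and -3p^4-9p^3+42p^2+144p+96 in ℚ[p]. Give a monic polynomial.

p^3+2p^2-16p-32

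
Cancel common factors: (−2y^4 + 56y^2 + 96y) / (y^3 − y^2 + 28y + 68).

(−2y^3 + 4y^2 + 48y)/(y^2 − 3y + 34)

Apply the Euclidean algorithm:
  −2y^4 + 56y^2 + 96y = (−2y − 2)(y^3 − y^2 + 28y + 68) + (110y^2 + 288y + 136)
  y^3 − y^2 + 28y + 68 = ((1/110)y − 199/6050)(110y^2 + 288y + 136) + ((109616/3025)y + 219232/3025)
  110y^2 + 288y + 136 = ((166375/54808)y + 3025/1612)((109616/3025)y + 219232/3025) + (0)
Last nonzero remainder: (109616/3025)y + 219232/3025. Dividing through by 109616/3025 gives the monic gcd y + 2.
Cancel y + 2 from numerator and denominator to get the reduced form.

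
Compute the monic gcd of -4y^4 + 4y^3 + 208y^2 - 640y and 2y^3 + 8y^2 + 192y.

Euclidean algorithm in ℚ[y]:
  -4y^4 + 4y^3 + 208y^2 - 640y = (-2y + 10)(2y^3 + 8y^2 + 192y) + (512y^2 - 2560y)
  2y^3 + 8y^2 + 192y = ((1/256)y + 9/256)(512y^2 - 2560y) + (282y)
  512y^2 - 2560y = ((256/141)y - 1280/141)(282y) + (0)
Last nonzero remainder: 282y. Dividing through by 282 gives the monic gcd y.

y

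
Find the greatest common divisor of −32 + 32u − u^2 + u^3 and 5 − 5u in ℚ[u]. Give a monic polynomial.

−1 + u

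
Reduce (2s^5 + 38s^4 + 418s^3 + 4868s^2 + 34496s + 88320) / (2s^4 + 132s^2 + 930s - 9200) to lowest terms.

(s^2 + 14s + 48)/(s - 5)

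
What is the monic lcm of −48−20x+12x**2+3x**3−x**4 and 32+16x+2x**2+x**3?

768+320x−144x**2−28x**3+4x**4−3x**5+x**6

Apply the Euclidean algorithm:
  −x**4+3x**3+12x**2−20x−48 = (−x+5)(x**3+2x**2+16x+32) + (18x**2−68x−208)
  x**3+2x**2+16x+32 = ((1/18)x+26/81)(18x**2−68x−208) + ((4000/81)x+8000/81)
  18x**2−68x−208 = ((729/2000)x−1053/500)((4000/81)x+8000/81) + (0)
Last nonzero remainder: (4000/81)x+8000/81. Dividing through by 4000/81 gives the monic gcd x+2.
Then lcm(f, g) = f·g / gcd(f, g); expanding and making the result monic gives the answer.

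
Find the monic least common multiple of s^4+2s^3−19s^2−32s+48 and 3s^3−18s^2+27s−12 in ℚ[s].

By polynomial division,
  s^4+2s^3−19s^2−32s+48 = ((1/3)s+8/3)(3s^3−18s^2+27s−12) + (20s^2−100s+80)
  3s^3−18s^2+27s−12 = ((3/20)s−3/20)(20s^2−100s+80) + (0)
Last nonzero remainder: 20s^2−100s+80. Dividing through by 20 gives the monic gcd s^2−5s+4.
Then lcm(f, g) = f·g / gcd(f, g); expanding and making the result monic gives the answer.

s^5+s^4−21s^3−13s^2+80s−48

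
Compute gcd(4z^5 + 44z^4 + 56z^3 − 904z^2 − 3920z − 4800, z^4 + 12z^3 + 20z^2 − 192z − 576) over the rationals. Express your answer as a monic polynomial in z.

Apply the Euclidean algorithm:
  4z^5 + 44z^4 + 56z^3 − 904z^2 − 3920z − 4800 = (4z − 4)(z^4 + 12z^3 + 20z^2 − 192z − 576) + (24z^3 − 56z^2 − 2384z − 7104)
  z^4 + 12z^3 + 20z^2 − 192z − 576 = ((1/24)z + 43/72)(24z^3 − 56z^2 − 2384z − 7104) + ((1375/9)z^2 + (13750/9)z + 11000/3)
  24z^3 − 56z^2 − 2384z − 7104 = ((216/1375)z − 2664/1375)((1375/9)z^2 + (13750/9)z + 11000/3) + (0)
Last nonzero remainder: (1375/9)z^2 + (13750/9)z + 11000/3. Dividing through by 1375/9 gives the monic gcd z^2 + 10z + 24.

z^2 + 10z + 24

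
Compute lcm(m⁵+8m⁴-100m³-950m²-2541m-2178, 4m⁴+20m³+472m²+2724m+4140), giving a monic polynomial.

m⁷+7m⁶+7m⁵+70m⁴-13091m³-108887m²-290037m-250470

Euclidean algorithm in ℚ[m]:
  m⁵+8m⁴-100m³-950m²-2541m-2178 = ((1/4)m+3/4)(4m⁴+20m³+472m²+2724m+4140) + (-233m³-1985m²-5619m-5283)
  4m⁴+20m³+472m²+2724m+4140 = (-(4/233)m+3280/54289)(-233m³-1985m²-5619m-5283) + ((26898300/54289)m²+(161389800/54289)m+242084700/54289)
  -233m³-1985m²-5619m-5283 = (-(12649337/26898300)m-31867643/26898300)((26898300/54289)m²+(161389800/54289)m+242084700/54289) + (0)
Last nonzero remainder: (26898300/54289)m²+(161389800/54289)m+242084700/54289. Dividing through by 26898300/54289 gives the monic gcd m²+6m+9.
Then lcm(f, g) = f·g / gcd(f, g); expanding and making the result monic gives the answer.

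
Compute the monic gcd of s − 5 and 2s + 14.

Euclidean algorithm in ℚ[s]:
  s − 5 = (1/2)(2s + 14) + (−12)
  2s + 14 = (−(1/6)s − 7/6)(−12) + (0)
The last nonzero remainder is the constant −12, so the polynomials are coprime and gcd = 1.

1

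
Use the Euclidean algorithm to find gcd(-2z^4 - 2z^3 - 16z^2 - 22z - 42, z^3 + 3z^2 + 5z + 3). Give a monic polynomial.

By polynomial division,
  -2z^4 - 2z^3 - 16z^2 - 22z - 42 = (-2z + 4)(z^3 + 3z^2 + 5z + 3) + (-18z^2 - 36z - 54)
  z^3 + 3z^2 + 5z + 3 = (-(1/18)z - 1/18)(-18z^2 - 36z - 54) + (0)
Last nonzero remainder: -18z^2 - 36z - 54. Dividing through by -18 gives the monic gcd z^2 + 2z + 3.

z^2 + 2z + 3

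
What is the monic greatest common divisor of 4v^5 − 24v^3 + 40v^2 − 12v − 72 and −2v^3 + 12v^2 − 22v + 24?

Apply the Euclidean algorithm:
  4v^5 − 24v^3 + 40v^2 − 12v − 72 = (−2v^2 − 12v − 38)(−2v^3 + 12v^2 − 22v + 24) + (280v^2 − 560v + 840)
  −2v^3 + 12v^2 − 22v + 24 = (−(1/140)v + 1/35)(280v^2 − 560v + 840) + (0)
Last nonzero remainder: 280v^2 − 560v + 840. Dividing through by 280 gives the monic gcd v^2 − 2v + 3.

v^2 − 2v + 3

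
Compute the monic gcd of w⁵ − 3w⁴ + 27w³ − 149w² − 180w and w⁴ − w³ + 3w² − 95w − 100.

By polynomial division,
  w⁵ − 3w⁴ + 27w³ − 149w² − 180w = (w − 2)(w⁴ − w³ + 3w² − 95w − 100) + (22w³ − 48w² − 270w − 200)
  w⁴ − w³ + 3w² − 95w − 100 = ((1/22)w + 13/242)(22w³ − 48w² − 270w − 200) + ((2160/121)w² − (8640/121)w − 10800/121)
  22w³ − 48w² − 270w − 200 = ((1331/1080)w + 121/54)((2160/121)w² − (8640/121)w − 10800/121) + (0)
Last nonzero remainder: (2160/121)w² − (8640/121)w − 10800/121. Dividing through by 2160/121 gives the monic gcd w² − 4w − 5.

w² − 4w − 5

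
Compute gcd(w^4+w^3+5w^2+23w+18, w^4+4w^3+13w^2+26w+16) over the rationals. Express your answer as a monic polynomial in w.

w^2+3w+2

Repeated division with remainder:
  w^4+w^3+5w^2+23w+18 = (w^4+4w^3+13w^2+26w+16) + (-3w^3-8w^2-3w+2)
  w^4+4w^3+13w^2+26w+16 = (-(1/3)w-4/9)(-3w^3-8w^2-3w+2) + ((76/9)w^2+(76/3)w+152/9)
  -3w^3-8w^2-3w+2 = (-(27/76)w+9/76)((76/9)w^2+(76/3)w+152/9) + (0)
Last nonzero remainder: (76/9)w^2+(76/3)w+152/9. Dividing through by 76/9 gives the monic gcd w^2+3w+2.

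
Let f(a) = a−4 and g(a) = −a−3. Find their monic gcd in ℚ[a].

1

Repeated division with remainder:
  a−4 = (−1)(−a−3) + (−7)
  −a−3 = ((1/7)a+3/7)(−7) + (0)
The last nonzero remainder is the constant −7, so the polynomials are coprime and gcd = 1.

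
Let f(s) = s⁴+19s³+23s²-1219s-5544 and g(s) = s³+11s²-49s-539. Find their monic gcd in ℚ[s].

s²+18s+77

Apply the Euclidean algorithm:
  s⁴+19s³+23s²-1219s-5544 = (s+8)(s³+11s²-49s-539) + (-16s²-288s-1232)
  s³+11s²-49s-539 = (-(1/16)s+7/16)(-16s²-288s-1232) + (0)
Last nonzero remainder: -16s²-288s-1232. Dividing through by -16 gives the monic gcd s²+18s+77.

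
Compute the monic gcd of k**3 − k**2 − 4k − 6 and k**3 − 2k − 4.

k**2 + 2k + 2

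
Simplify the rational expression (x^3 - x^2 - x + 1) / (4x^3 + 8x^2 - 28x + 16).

(x + 1)/(4x + 16)

By polynomial division,
  x^3 - x^2 - x + 1 = (1/4)(4x^3 + 8x^2 - 28x + 16) + (-3x^2 + 6x - 3)
  4x^3 + 8x^2 - 28x + 16 = (-(4/3)x - 16/3)(-3x^2 + 6x - 3) + (0)
Last nonzero remainder: -3x^2 + 6x - 3. Dividing through by -3 gives the monic gcd x^2 - 2x + 1.
Cancel x^2 - 2x + 1 from numerator and denominator to get the reduced form.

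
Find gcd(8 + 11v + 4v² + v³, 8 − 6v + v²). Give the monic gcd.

1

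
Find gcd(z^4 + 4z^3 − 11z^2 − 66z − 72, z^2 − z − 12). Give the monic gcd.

z^2 − z − 12

Repeated division with remainder:
  z^4 + 4z^3 − 11z^2 − 66z − 72 = (z^2 + 5z + 6)(z^2 − z − 12) + (0)
The last nonzero remainder z^2 − z − 12 is already monic.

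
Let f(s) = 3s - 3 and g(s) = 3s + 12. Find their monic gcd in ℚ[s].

1

By polynomial division,
  3s - 3 = (3s + 12) + (-15)
  3s + 12 = (-(1/5)s - 4/5)(-15) + (0)
The last nonzero remainder is the constant -15, so the polynomials are coprime and gcd = 1.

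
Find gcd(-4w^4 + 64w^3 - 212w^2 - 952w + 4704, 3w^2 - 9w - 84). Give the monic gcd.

w^2 - 3w - 28

Apply the Euclidean algorithm:
  -4w^4 + 64w^3 - 212w^2 - 952w + 4704 = (-(4/3)w^2 + (52/3)w - 56)(3w^2 - 9w - 84) + (0)
Last nonzero remainder: 3w^2 - 9w - 84. Dividing through by 3 gives the monic gcd w^2 - 3w - 28.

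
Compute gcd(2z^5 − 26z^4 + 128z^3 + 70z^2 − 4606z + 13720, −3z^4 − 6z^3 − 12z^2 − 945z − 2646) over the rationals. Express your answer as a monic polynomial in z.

Euclidean algorithm in ℚ[z]:
  2z^5 − 26z^4 + 128z^3 + 70z^2 − 4606z + 13720 = (−(2/3)z + 10)(−3z^4 − 6z^3 − 12z^2 − 945z − 2646) + (180z^3 − 440z^2 + 3080z + 40180)
  −3z^4 − 6z^3 − 12z^2 − 945z − 2646 = (−(1/60)z − 2/27)(180z^3 − 440z^2 + 3080z + 40180) + ((182/27)z^2 − (1274/27)z + 8918/27)
  180z^3 − 440z^2 + 3080z + 40180 = ((2430/91)z + 11070/91)((182/27)z^2 − (1274/27)z + 8918/27) + (0)
Last nonzero remainder: (182/27)z^2 − (1274/27)z + 8918/27. Dividing through by 182/27 gives the monic gcd z^2 − 7z + 49.

z^2 − 7z + 49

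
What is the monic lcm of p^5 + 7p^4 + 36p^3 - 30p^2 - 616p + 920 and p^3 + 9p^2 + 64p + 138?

p^6 + 10p^5 + 57p^4 + 78p^3 - 706p^2 - 928p + 2760

By polynomial division,
  p^5 + 7p^4 + 36p^3 - 30p^2 - 616p + 920 = (p^2 - 2p - 10)(p^3 + 9p^2 + 64p + 138) + (50p^2 + 300p + 2300)
  p^3 + 9p^2 + 64p + 138 = ((1/50)p + 3/50)(50p^2 + 300p + 2300) + (0)
Last nonzero remainder: 50p^2 + 300p + 2300. Dividing through by 50 gives the monic gcd p^2 + 6p + 46.
Then lcm(f, g) = f·g / gcd(f, g); expanding and making the result monic gives the answer.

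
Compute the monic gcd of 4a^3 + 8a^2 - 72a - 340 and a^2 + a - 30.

a - 5

Euclidean algorithm in ℚ[a]:
  4a^3 + 8a^2 - 72a - 340 = (4a + 4)(a^2 + a - 30) + (44a - 220)
  a^2 + a - 30 = ((1/44)a + 3/22)(44a - 220) + (0)
Last nonzero remainder: 44a - 220. Dividing through by 44 gives the monic gcd a - 5.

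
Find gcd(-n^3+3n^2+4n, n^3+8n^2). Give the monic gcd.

n

Repeated division with remainder:
  -n^3+3n^2+4n = (-1)(n^3+8n^2) + (11n^2+4n)
  n^3+8n^2 = ((1/11)n+84/121)(11n^2+4n) + (-(336/121)n)
  11n^2+4n = (-(1331/336)n-121/84)(-(336/121)n) + (0)
Last nonzero remainder: -(336/121)n. Dividing through by -336/121 gives the monic gcd n.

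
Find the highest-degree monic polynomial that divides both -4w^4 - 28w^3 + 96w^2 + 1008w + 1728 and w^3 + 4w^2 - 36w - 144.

w^3 + 4w^2 - 36w - 144

Repeated division with remainder:
  -4w^4 - 28w^3 + 96w^2 + 1008w + 1728 = (-4w - 12)(w^3 + 4w^2 - 36w - 144) + (0)
The last nonzero remainder w^3 + 4w^2 - 36w - 144 is already monic.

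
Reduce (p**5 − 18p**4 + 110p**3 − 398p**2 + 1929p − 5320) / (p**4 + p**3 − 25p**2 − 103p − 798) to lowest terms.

Euclidean algorithm in ℚ[p]:
  p**5 − 18p**4 + 110p**3 − 398p**2 + 1929p − 5320 = (p − 19)(p**4 + p**3 − 25p**2 − 103p − 798) + (154p**3 − 770p**2 + 770p − 20482)
  p**4 + p**3 − 25p**2 − 103p − 798 = ((1/154)p + 3/77)(154p**3 − 770p**2 + 770p − 20482) + (0)
Last nonzero remainder: 154p**3 − 770p**2 + 770p − 20482. Dividing through by 154 gives the monic gcd p**3 − 5p**2 + 5p − 133.
Cancel p**3 − 5p**2 + 5p − 133 from numerator and denominator to get the reduced form.

(p**2 − 13p + 40)/(p + 6)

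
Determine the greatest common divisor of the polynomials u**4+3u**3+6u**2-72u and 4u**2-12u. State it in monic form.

Apply the Euclidean algorithm:
  u**4+3u**3+6u**2-72u = ((1/4)u**2+(3/2)u+6)(4u**2-12u) + (0)
Last nonzero remainder: 4u**2-12u. Dividing through by 4 gives the monic gcd u**2-3u.

u**2-3u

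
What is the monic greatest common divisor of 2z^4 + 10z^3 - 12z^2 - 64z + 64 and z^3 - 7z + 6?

By polynomial division,
  2z^4 + 10z^3 - 12z^2 - 64z + 64 = (2z + 10)(z^3 - 7z + 6) + (2z^2 - 6z + 4)
  z^3 - 7z + 6 = ((1/2)z + 3/2)(2z^2 - 6z + 4) + (0)
Last nonzero remainder: 2z^2 - 6z + 4. Dividing through by 2 gives the monic gcd z^2 - 3z + 2.

z^2 - 3z + 2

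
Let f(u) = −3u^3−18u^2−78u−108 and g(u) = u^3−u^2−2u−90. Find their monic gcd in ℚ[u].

Euclidean algorithm in ℚ[u]:
  −3u^3−18u^2−78u−108 = (−3)(u^3−u^2−2u−90) + (−21u^2−84u−378)
  u^3−u^2−2u−90 = (−(1/21)u+5/21)(−21u^2−84u−378) + (0)
Last nonzero remainder: −21u^2−84u−378. Dividing through by −21 gives the monic gcd u^2+4u+18.

u^2+4u+18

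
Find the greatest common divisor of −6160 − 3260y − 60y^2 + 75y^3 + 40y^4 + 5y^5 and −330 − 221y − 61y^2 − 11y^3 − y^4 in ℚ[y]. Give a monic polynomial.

Repeated division with remainder:
  5y^5 + 40y^4 + 75y^3 − 60y^2 − 3260y − 6160 = (−5y + 15)(−y^4 − 11y^3 − 61y^2 − 221y − 330) + (−65y^3 − 250y^2 − 1595y − 1210)
  −y^4 − 11y^3 − 61y^2 − 221y − 330 = ((1/65)y + 93/845)(−65y^3 − 250y^2 − 1595y − 1210) + (−(1512/169)y^2 − (4536/169)y − 33264/169)
  −65y^3 − 250y^2 − 1595y − 1210 = ((10985/1512)y + 9295/1512)(−(1512/169)y^2 − (4536/169)y − 33264/169) + (0)
Last nonzero remainder: −(1512/169)y^2 − (4536/169)y − 33264/169. Dividing through by −1512/169 gives the monic gcd y^2 + 3y + 22.

22 + 3y + y^2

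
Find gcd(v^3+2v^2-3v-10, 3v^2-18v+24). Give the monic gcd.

Euclidean algorithm in ℚ[v]:
  v^3+2v^2-3v-10 = ((1/3)v+8/3)(3v^2-18v+24) + (37v-74)
  3v^2-18v+24 = ((3/37)v-12/37)(37v-74) + (0)
Last nonzero remainder: 37v-74. Dividing through by 37 gives the monic gcd v-2.

v-2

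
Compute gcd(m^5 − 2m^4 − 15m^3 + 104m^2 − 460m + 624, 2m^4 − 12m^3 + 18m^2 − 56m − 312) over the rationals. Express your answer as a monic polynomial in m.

m^2 − 2m + 13

By polynomial division,
  m^5 − 2m^4 − 15m^3 + 104m^2 − 460m + 624 = ((1/2)m + 2)(2m^4 − 12m^3 + 18m^2 − 56m − 312) + (96m^2 − 192m + 1248)
  2m^4 − 12m^3 + 18m^2 − 56m − 312 = ((1/48)m^2 − (1/12)m − 1/4)(96m^2 − 192m + 1248) + (0)
Last nonzero remainder: 96m^2 − 192m + 1248. Dividing through by 96 gives the monic gcd m^2 − 2m + 13.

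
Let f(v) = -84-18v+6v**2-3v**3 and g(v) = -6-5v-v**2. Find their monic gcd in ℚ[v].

2+v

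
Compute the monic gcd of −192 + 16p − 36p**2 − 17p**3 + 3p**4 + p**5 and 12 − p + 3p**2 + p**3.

Repeated division with remainder:
  p**5 + 3p**4 − 17p**3 − 36p**2 + 16p − 192 = (p**2 − 16)(p**3 + 3p**2 − p + 12) + (0)
The last nonzero remainder p**3 + 3p**2 − p + 12 is already monic.

12 − p + 3p**2 + p**3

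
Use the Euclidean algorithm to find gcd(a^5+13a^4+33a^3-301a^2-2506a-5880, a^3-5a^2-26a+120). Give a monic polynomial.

By polynomial division,
  a^5+13a^4+33a^3-301a^2-2506a-5880 = (a^2+18a+149)(a^3-5a^2-26a+120) + (792a^2-792a-23760)
  a^3-5a^2-26a+120 = ((1/792)a-1/198)(792a^2-792a-23760) + (0)
Last nonzero remainder: 792a^2-792a-23760. Dividing through by 792 gives the monic gcd a^2-a-30.

a^2-a-30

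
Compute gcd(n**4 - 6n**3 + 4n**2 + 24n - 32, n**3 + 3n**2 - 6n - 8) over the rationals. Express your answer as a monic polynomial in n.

Euclidean algorithm in ℚ[n]:
  n**4 - 6n**3 + 4n**2 + 24n - 32 = (n - 9)(n**3 + 3n**2 - 6n - 8) + (37n**2 - 22n - 104)
  n**3 + 3n**2 - 6n - 8 = ((1/37)n + 133/1369)(37n**2 - 22n - 104) + (-(1440/1369)n + 2880/1369)
  37n**2 - 22n - 104 = (-(50653/1440)n - 17797/360)(-(1440/1369)n + 2880/1369) + (0)
Last nonzero remainder: -(1440/1369)n + 2880/1369. Dividing through by -1440/1369 gives the monic gcd n - 2.

n - 2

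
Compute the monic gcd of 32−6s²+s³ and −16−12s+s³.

Apply the Euclidean algorithm:
  s³−6s²+32 = (s³−12s−16) + (−6s²+12s+48)
  s³−12s−16 = (−(1/6)s−1/3)(−6s²+12s+48) + (0)
Last nonzero remainder: −6s²+12s+48. Dividing through by −6 gives the monic gcd s²−2s−8.

−8−2s+s²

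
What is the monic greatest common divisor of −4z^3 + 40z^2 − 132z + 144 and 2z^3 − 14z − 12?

By polynomial division,
  −4z^3 + 40z^2 − 132z + 144 = (−2)(2z^3 − 14z − 12) + (40z^2 − 160z + 120)
  2z^3 − 14z − 12 = ((1/20)z + 1/5)(40z^2 − 160z + 120) + (12z − 36)
  40z^2 − 160z + 120 = ((10/3)z − 10/3)(12z − 36) + (0)
Last nonzero remainder: 12z − 36. Dividing through by 12 gives the monic gcd z − 3.

z − 3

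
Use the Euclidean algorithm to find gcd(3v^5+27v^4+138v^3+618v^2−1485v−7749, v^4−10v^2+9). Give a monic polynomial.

v^2−9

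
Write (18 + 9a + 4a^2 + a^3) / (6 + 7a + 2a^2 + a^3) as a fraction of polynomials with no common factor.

(3 + a)/(1 + a)

Apply the Euclidean algorithm:
  a^3 + 4a^2 + 9a + 18 = (a^3 + 2a^2 + 7a + 6) + (2a^2 + 2a + 12)
  a^3 + 2a^2 + 7a + 6 = ((1/2)a + 1/2)(2a^2 + 2a + 12) + (0)
Last nonzero remainder: 2a^2 + 2a + 12. Dividing through by 2 gives the monic gcd a^2 + a + 6.
Cancel a^2 + a + 6 from numerator and denominator to get the reduced form.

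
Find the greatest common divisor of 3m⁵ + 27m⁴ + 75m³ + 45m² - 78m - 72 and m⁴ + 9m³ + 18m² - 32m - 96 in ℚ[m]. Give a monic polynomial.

m² + 7m + 12

Repeated division with remainder:
  3m⁵ + 27m⁴ + 75m³ + 45m² - 78m - 72 = (3m)(m⁴ + 9m³ + 18m² - 32m - 96) + (21m³ + 141m² + 210m - 72)
  m⁴ + 9m³ + 18m² - 32m - 96 = ((1/21)m + 16/147)(21m³ + 141m² + 210m - 72) + (-(360/49)m² - (360/7)m - 4320/49)
  21m³ + 141m² + 210m - 72 = (-(343/120)m + 49/60)(-(360/49)m² - (360/7)m - 4320/49) + (0)
Last nonzero remainder: -(360/49)m² - (360/7)m - 4320/49. Dividing through by -360/49 gives the monic gcd m² + 7m + 12.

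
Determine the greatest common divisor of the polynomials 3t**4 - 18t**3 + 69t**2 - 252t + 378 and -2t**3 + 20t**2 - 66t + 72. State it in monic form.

t**2 - 6t + 9

Apply the Euclidean algorithm:
  3t**4 - 18t**3 + 69t**2 - 252t + 378 = (-(3/2)t - 6)(-2t**3 + 20t**2 - 66t + 72) + (90t**2 - 540t + 810)
  -2t**3 + 20t**2 - 66t + 72 = (-(1/45)t + 4/45)(90t**2 - 540t + 810) + (0)
Last nonzero remainder: 90t**2 - 540t + 810. Dividing through by 90 gives the monic gcd t**2 - 6t + 9.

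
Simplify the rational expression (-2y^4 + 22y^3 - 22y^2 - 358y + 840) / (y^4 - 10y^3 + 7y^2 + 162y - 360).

(-2y + 14)/(y - 6)

Repeated division with remainder:
  -2y^4 + 22y^3 - 22y^2 - 358y + 840 = (-2)(y^4 - 10y^3 + 7y^2 + 162y - 360) + (2y^3 - 8y^2 - 34y + 120)
  y^4 - 10y^3 + 7y^2 + 162y - 360 = ((1/2)y - 3)(2y^3 - 8y^2 - 34y + 120) + (0)
Last nonzero remainder: 2y^3 - 8y^2 - 34y + 120. Dividing through by 2 gives the monic gcd y^3 - 4y^2 - 17y + 60.
Cancel y^3 - 4y^2 - 17y + 60 from numerator and denominator to get the reduced form.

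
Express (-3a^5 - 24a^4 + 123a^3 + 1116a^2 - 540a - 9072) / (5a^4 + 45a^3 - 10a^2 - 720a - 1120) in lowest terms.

Euclidean algorithm in ℚ[a]:
  -3a^5 - 24a^4 + 123a^3 + 1116a^2 - 540a - 9072 = (-(3/5)a + 3/5)(5a^4 + 45a^3 - 10a^2 - 720a - 1120) + (90a^3 + 690a^2 - 780a - 8400)
  5a^4 + 45a^3 - 10a^2 - 720a - 1120 = ((1/18)a + 2/27)(90a^3 + 690a^2 - 780a - 8400) + (-(160/9)a^2 - (1760/9)a - 4480/9)
  90a^3 + 690a^2 - 780a - 8400 = (-(81/16)a + 135/8)(-(160/9)a^2 - (1760/9)a - 4480/9) + (0)
Last nonzero remainder: -(160/9)a^2 - (1760/9)a - 4480/9. Dividing through by -160/9 gives the monic gcd a^2 + 11a + 28.
Cancel a^2 + 11a + 28 from numerator and denominator to get the reduced form.

(-3a^3 + 9a^2 + 108a - 324)/(5a^2 - 10a - 40)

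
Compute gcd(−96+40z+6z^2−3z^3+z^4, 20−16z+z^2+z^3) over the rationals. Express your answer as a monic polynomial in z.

−2+z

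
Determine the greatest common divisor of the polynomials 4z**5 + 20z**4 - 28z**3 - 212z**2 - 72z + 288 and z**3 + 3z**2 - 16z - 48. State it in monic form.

z**2 + 7z + 12

Apply the Euclidean algorithm:
  4z**5 + 20z**4 - 28z**3 - 212z**2 - 72z + 288 = (4z**2 + 8z + 12)(z**3 + 3z**2 - 16z - 48) + (72z**2 + 504z + 864)
  z**3 + 3z**2 - 16z - 48 = ((1/72)z - 1/18)(72z**2 + 504z + 864) + (0)
Last nonzero remainder: 72z**2 + 504z + 864. Dividing through by 72 gives the monic gcd z**2 + 7z + 12.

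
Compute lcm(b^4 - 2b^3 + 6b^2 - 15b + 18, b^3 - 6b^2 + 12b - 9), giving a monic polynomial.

Repeated division with remainder:
  b^4 - 2b^3 + 6b^2 - 15b + 18 = (b + 4)(b^3 - 6b^2 + 12b - 9) + (18b^2 - 54b + 54)
  b^3 - 6b^2 + 12b - 9 = ((1/18)b - 1/6)(18b^2 - 54b + 54) + (0)
Last nonzero remainder: 18b^2 - 54b + 54. Dividing through by 18 gives the monic gcd b^2 - 3b + 3.
Then lcm(f, g) = f·g / gcd(f, g); expanding and making the result monic gives the answer.

b^5 - 5b^4 + 12b^3 - 33b^2 + 63b - 54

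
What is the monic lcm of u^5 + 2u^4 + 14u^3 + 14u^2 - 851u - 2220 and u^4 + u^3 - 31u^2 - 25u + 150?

u^7 + 5u^6 + 10u^5 + 36u^4 - 949u^3 - 4913u^2 + 1850u + 22200

By polynomial division,
  u^5 + 2u^4 + 14u^3 + 14u^2 - 851u - 2220 = (u + 1)(u^4 + u^3 - 31u^2 - 25u + 150) + (44u^3 + 70u^2 - 976u - 2370)
  u^4 + u^3 - 31u^2 - 25u + 150 = ((1/44)u - 13/968)(44u^3 + 70u^2 - 976u - 2370) + (-(3813/484)u^2 + (3813/242)u + 57195/484)
  44u^3 + 70u^2 - 976u - 2370 = (-(21296/3813)u - 76472/3813)(-(3813/484)u^2 + (3813/242)u + 57195/484) + (0)
Last nonzero remainder: -(3813/484)u^2 + (3813/242)u + 57195/484. Dividing through by -3813/484 gives the monic gcd u^2 - 2u - 15.
Then lcm(f, g) = f·g / gcd(f, g); expanding and making the result monic gives the answer.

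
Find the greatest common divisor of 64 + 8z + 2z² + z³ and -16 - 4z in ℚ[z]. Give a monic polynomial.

Euclidean algorithm in ℚ[z]:
  z³ + 2z² + 8z + 64 = (-(1/4)z² + (1/2)z - 4)(-4z - 16) + (0)
Last nonzero remainder: -4z - 16. Dividing through by -4 gives the monic gcd z + 4.

4 + z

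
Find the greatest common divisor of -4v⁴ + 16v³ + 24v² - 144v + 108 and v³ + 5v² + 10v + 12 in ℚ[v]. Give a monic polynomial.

Apply the Euclidean algorithm:
  -4v⁴ + 16v³ + 24v² - 144v + 108 = (-4v + 36)(v³ + 5v² + 10v + 12) + (-116v² - 456v - 324)
  v³ + 5v² + 10v + 12 = (-(1/116)v - 31/3364)(-116v² - 456v - 324) + ((2527/841)v + 7581/841)
  -116v² - 456v - 324 = (-(97556/2527)v - 90828/2527)((2527/841)v + 7581/841) + (0)
Last nonzero remainder: (2527/841)v + 7581/841. Dividing through by 2527/841 gives the monic gcd v + 3.

v + 3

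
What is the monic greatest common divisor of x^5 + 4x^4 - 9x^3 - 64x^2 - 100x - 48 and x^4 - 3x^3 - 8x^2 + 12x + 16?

x^3 - x^2 - 10x - 8

Euclidean algorithm in ℚ[x]:
  x^5 + 4x^4 - 9x^3 - 64x^2 - 100x - 48 = (x + 7)(x^4 - 3x^3 - 8x^2 + 12x + 16) + (20x^3 - 20x^2 - 200x - 160)
  x^4 - 3x^3 - 8x^2 + 12x + 16 = ((1/20)x - 1/10)(20x^3 - 20x^2 - 200x - 160) + (0)
Last nonzero remainder: 20x^3 - 20x^2 - 200x - 160. Dividing through by 20 gives the monic gcd x^3 - x^2 - 10x - 8.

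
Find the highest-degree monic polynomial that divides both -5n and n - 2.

1

Euclidean algorithm in ℚ[n]:
  -5n = (-5)(n - 2) + (-10)
  n - 2 = (-(1/10)n + 1/5)(-10) + (0)
The last nonzero remainder is the constant -10, so the polynomials are coprime and gcd = 1.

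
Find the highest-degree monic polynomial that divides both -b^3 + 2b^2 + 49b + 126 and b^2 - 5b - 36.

b - 9

Apply the Euclidean algorithm:
  -b^3 + 2b^2 + 49b + 126 = (-b - 3)(b^2 - 5b - 36) + (-2b + 18)
  b^2 - 5b - 36 = (-(1/2)b - 2)(-2b + 18) + (0)
Last nonzero remainder: -2b + 18. Dividing through by -2 gives the monic gcd b - 9.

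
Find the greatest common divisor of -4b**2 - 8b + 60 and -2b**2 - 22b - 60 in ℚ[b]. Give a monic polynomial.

Repeated division with remainder:
  -4b**2 - 8b + 60 = (2)(-2b**2 - 22b - 60) + (36b + 180)
  -2b**2 - 22b - 60 = (-(1/18)b - 1/3)(36b + 180) + (0)
Last nonzero remainder: 36b + 180. Dividing through by 36 gives the monic gcd b + 5.

b + 5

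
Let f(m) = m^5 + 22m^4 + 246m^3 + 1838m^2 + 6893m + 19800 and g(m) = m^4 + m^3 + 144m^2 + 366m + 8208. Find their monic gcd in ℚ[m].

m^2 + 7m + 72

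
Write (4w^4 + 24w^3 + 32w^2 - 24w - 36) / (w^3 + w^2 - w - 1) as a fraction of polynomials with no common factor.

Apply the Euclidean algorithm:
  4w^4 + 24w^3 + 32w^2 - 24w - 36 = (4w + 20)(w^3 + w^2 - w - 1) + (16w^2 - 16)
  w^3 + w^2 - w - 1 = ((1/16)w + 1/16)(16w^2 - 16) + (0)
Last nonzero remainder: 16w^2 - 16. Dividing through by 16 gives the monic gcd w^2 - 1.
Cancel w^2 - 1 from numerator and denominator to get the reduced form.

(4w^2 + 24w + 36)/(w + 1)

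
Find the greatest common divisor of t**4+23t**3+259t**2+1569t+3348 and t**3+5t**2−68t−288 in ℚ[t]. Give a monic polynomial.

Euclidean algorithm in ℚ[t]:
  t**4+23t**3+259t**2+1569t+3348 = (t+18)(t**3+5t**2−68t−288) + (237t**2+3081t+8532)
  t**3+5t**2−68t−288 = ((1/237)t−8/237)(237t**2+3081t+8532) + (0)
Last nonzero remainder: 237t**2+3081t+8532. Dividing through by 237 gives the monic gcd t**2+13t+36.

t**2+13t+36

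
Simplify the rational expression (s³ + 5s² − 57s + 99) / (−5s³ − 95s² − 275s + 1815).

(−s + 3)/(5s + 55)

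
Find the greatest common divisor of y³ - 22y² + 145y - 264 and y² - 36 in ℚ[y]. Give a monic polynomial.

1

Apply the Euclidean algorithm:
  y³ - 22y² + 145y - 264 = (y - 22)(y² - 36) + (181y - 1056)
  y² - 36 = ((1/181)y + 1056/32761)(181y - 1056) + (-64260/32761)
  181y - 1056 = (-(5929741/64260)y + 2882968/5355)(-64260/32761) + (0)
The last nonzero remainder is the constant -64260/32761, so the polynomials are coprime and gcd = 1.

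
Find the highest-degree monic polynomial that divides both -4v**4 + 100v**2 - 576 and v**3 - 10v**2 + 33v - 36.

v**2 - 7v + 12

Repeated division with remainder:
  -4v**4 + 100v**2 - 576 = (-4v - 40)(v**3 - 10v**2 + 33v - 36) + (-168v**2 + 1176v - 2016)
  v**3 - 10v**2 + 33v - 36 = (-(1/168)v + 1/56)(-168v**2 + 1176v - 2016) + (0)
Last nonzero remainder: -168v**2 + 1176v - 2016. Dividing through by -168 gives the monic gcd v**2 - 7v + 12.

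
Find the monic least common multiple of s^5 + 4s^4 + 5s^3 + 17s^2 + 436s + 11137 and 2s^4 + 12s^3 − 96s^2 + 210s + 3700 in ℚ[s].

s^7 + 19s^6 + 115s^5 + 292s^4 + 941s^3 + 18527s^2 + 188855s + 556850

Apply the Euclidean algorithm:
  s^5 + 4s^4 + 5s^3 + 17s^2 + 436s + 11137 = ((1/2)s − 1)(2s^4 + 12s^3 − 96s^2 + 210s + 3700) + (65s^3 − 184s^2 − 1204s + 14837)
  2s^4 + 12s^3 − 96s^2 + 210s + 3700 = ((2/65)s + 1148/4225)(65s^3 − 184s^2 − 1204s + 14837) + (−(37848/4225)s^2 + (340632/4225)s − 1400376/4225)
  65s^3 − 184s^2 − 1204s + 14837 = (−(274625/37848)s − 1694225/37848)(−(37848/4225)s^2 + (340632/4225)s − 1400376/4225) + (0)
Last nonzero remainder: −(37848/4225)s^2 + (340632/4225)s − 1400376/4225. Dividing through by −37848/4225 gives the monic gcd s^2 − 9s + 37.
Then lcm(f, g) = f·g / gcd(f, g); expanding and making the result monic gives the answer.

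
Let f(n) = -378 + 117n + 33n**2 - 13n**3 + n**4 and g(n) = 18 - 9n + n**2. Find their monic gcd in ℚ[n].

18 - 9n + n**2

Euclidean algorithm in ℚ[n]:
  n**4 - 13n**3 + 33n**2 + 117n - 378 = (n**2 - 4n - 21)(n**2 - 9n + 18) + (0)
The last nonzero remainder n**2 - 9n + 18 is already monic.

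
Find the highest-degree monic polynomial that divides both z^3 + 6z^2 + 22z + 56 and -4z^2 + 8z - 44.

1

Euclidean algorithm in ℚ[z]:
  z^3 + 6z^2 + 22z + 56 = (-(1/4)z - 2)(-4z^2 + 8z - 44) + (27z - 32)
  -4z^2 + 8z - 44 = (-(4/27)z + 88/729)(27z - 32) + (-29260/729)
  27z - 32 = (-(19683/29260)z + 5832/7315)(-29260/729) + (0)
The last nonzero remainder is the constant -29260/729, so the polynomials are coprime and gcd = 1.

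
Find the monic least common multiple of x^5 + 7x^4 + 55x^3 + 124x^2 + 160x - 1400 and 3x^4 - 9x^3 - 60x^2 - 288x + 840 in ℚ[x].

Repeated division with remainder:
  x^5 + 7x^4 + 55x^3 + 124x^2 + 160x - 1400 = ((1/3)x + 10/3)(3x^4 - 9x^3 - 60x^2 - 288x + 840) + (105x^3 + 420x^2 + 840x - 4200)
  3x^4 - 9x^3 - 60x^2 - 288x + 840 = ((1/35)x - 1/5)(105x^3 + 420x^2 + 840x - 4200) + (0)
Last nonzero remainder: 105x^3 + 420x^2 + 840x - 4200. Dividing through by 105 gives the monic gcd x^3 + 4x^2 + 8x - 40.
Then lcm(f, g) = f·g / gcd(f, g); expanding and making the result monic gives the answer.

x^6 + 6x^4 - 261x^3 - 708x^2 - 2520x + 9800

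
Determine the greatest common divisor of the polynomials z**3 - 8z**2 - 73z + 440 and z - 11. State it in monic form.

By polynomial division,
  z**3 - 8z**2 - 73z + 440 = (z**2 + 3z - 40)(z - 11) + (0)
The last nonzero remainder z - 11 is already monic.

z - 11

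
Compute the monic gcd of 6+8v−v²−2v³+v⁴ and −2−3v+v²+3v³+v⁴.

1+2v+v²

By polynomial division,
  v⁴−2v³−v²+8v+6 = (v⁴+3v³+v²−3v−2) + (−5v³−2v²+11v+8)
  v⁴+3v³+v²−3v−2 = (−(1/5)v−13/25)(−5v³−2v²+11v+8) + ((54/25)v²+(108/25)v+54/25)
  −5v³−2v²+11v+8 = (−(125/54)v+100/27)((54/25)v²+(108/25)v+54/25) + (0)
Last nonzero remainder: (54/25)v²+(108/25)v+54/25. Dividing through by 54/25 gives the monic gcd v²+2v+1.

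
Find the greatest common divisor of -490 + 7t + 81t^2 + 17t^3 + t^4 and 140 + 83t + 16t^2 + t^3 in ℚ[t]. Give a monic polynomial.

Repeated division with remainder:
  t^4 + 17t^3 + 81t^2 + 7t - 490 = (t + 1)(t^3 + 16t^2 + 83t + 140) + (-18t^2 - 216t - 630)
  t^3 + 16t^2 + 83t + 140 = (-(1/18)t - 2/9)(-18t^2 - 216t - 630) + (0)
Last nonzero remainder: -18t^2 - 216t - 630. Dividing through by -18 gives the monic gcd t^2 + 12t + 35.

35 + 12t + t^2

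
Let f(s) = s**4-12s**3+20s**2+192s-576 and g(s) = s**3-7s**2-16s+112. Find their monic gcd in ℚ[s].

By polynomial division,
  s**4-12s**3+20s**2+192s-576 = (s-5)(s**3-7s**2-16s+112) + (s**2-16)
  s**3-7s**2-16s+112 = (s-7)(s**2-16) + (0)
The last nonzero remainder s**2-16 is already monic.

s**2-16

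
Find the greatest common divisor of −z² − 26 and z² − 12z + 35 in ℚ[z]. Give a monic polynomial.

Apply the Euclidean algorithm:
  −z² − 26 = (−1)(z² − 12z + 35) + (−12z + 9)
  z² − 12z + 35 = (−(1/12)z + 15/16)(−12z + 9) + (425/16)
  −12z + 9 = (−(192/425)z + 144/425)(425/16) + (0)
The last nonzero remainder is the constant 425/16, so the polynomials are coprime and gcd = 1.

1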